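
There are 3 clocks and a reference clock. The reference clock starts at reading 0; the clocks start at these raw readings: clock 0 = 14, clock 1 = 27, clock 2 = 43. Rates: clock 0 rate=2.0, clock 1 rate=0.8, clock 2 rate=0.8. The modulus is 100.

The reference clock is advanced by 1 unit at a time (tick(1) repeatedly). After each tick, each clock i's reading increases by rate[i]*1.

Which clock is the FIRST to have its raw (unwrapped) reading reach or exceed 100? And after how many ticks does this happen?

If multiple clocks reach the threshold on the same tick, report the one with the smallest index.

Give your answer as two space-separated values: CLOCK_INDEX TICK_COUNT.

Answer: 0 43

Derivation:
clock 0: start=14, rate=2.0, needs 100-14 = 86; ticks = ceil(86/2.0) = ceil(43.0000) = 43; reading at tick 43 = 14 + 2.0*43 = 100.0000
clock 1: start=27, rate=0.8, needs 100-27 = 73; ticks = ceil(73/0.8) = ceil(91.2500) = 92; reading at tick 92 = 27 + 0.8*92 = 100.6000
clock 2: start=43, rate=0.8, needs 100-43 = 57; ticks = ceil(57/0.8) = ceil(71.2500) = 72; reading at tick 72 = 43 + 0.8*72 = 100.6000
Minimum tick count = 43; winners = [0]; smallest index = 0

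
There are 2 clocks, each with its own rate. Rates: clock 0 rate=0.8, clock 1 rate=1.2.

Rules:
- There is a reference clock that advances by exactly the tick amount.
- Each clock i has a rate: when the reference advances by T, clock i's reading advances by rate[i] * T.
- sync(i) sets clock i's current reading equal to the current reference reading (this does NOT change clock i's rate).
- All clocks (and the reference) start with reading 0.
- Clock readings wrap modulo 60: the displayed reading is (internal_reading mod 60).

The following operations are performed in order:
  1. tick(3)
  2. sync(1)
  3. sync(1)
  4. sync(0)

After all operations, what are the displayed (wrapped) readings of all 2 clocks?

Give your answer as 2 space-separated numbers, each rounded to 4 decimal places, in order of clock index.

Answer: 3.0000 3.0000

Derivation:
After op 1 tick(3): ref=3.0000 raw=[2.4000 3.6000]
After op 2 sync(1): ref=3.0000 raw=[2.4000 3.0000]
After op 3 sync(1): ref=3.0000 raw=[2.4000 3.0000]
After op 4 sync(0): ref=3.0000 raw=[3.0000 3.0000]
Wrap final raw readings (mod 60): 3.0000 mod 60 = 3.0000; 3.0000 mod 60 = 3.0000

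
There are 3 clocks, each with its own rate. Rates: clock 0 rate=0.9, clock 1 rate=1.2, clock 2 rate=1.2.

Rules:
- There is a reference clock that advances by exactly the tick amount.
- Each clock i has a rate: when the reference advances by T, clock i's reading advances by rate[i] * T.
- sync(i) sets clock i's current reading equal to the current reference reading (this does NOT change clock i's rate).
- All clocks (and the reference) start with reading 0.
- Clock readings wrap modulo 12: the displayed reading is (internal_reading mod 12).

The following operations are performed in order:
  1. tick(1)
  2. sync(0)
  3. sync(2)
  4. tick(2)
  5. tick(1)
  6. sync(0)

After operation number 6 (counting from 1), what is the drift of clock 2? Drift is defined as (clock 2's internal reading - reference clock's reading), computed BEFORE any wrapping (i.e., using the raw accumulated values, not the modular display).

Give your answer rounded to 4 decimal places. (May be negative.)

After op 1 tick(1): ref=1.0000 raw=[0.9000 1.2000 1.2000]
After op 2 sync(0): ref=1.0000 raw=[1.0000 1.2000 1.2000]
After op 3 sync(2): ref=1.0000 raw=[1.0000 1.2000 1.0000]
After op 4 tick(2): ref=3.0000 raw=[2.8000 3.6000 3.4000]
After op 5 tick(1): ref=4.0000 raw=[3.7000 4.8000 4.6000]
After op 6 sync(0): ref=4.0000 raw=[4.0000 4.8000 4.6000]
Drift of clock 2 after op 6: 4.6000 - 4.0000 = 0.6000

Answer: 0.6000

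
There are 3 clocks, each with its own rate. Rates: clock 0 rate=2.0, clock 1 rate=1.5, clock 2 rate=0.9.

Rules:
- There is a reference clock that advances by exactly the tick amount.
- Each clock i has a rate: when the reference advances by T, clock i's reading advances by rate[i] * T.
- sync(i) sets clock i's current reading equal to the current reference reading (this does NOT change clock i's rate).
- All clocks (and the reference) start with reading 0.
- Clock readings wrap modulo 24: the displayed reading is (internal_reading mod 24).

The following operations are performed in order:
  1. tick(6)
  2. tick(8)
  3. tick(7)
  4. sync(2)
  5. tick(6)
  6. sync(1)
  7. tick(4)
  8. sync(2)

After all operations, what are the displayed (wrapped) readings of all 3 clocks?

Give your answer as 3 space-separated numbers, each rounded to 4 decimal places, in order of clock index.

Answer: 14.0000 9.0000 7.0000

Derivation:
After op 1 tick(6): ref=6.0000 raw=[12.0000 9.0000 5.4000]
After op 2 tick(8): ref=14.0000 raw=[28.0000 21.0000 12.6000]
After op 3 tick(7): ref=21.0000 raw=[42.0000 31.5000 18.9000]
After op 4 sync(2): ref=21.0000 raw=[42.0000 31.5000 21.0000]
After op 5 tick(6): ref=27.0000 raw=[54.0000 40.5000 26.4000]
After op 6 sync(1): ref=27.0000 raw=[54.0000 27.0000 26.4000]
After op 7 tick(4): ref=31.0000 raw=[62.0000 33.0000 30.0000]
After op 8 sync(2): ref=31.0000 raw=[62.0000 33.0000 31.0000]
Wrap final raw readings (mod 24): 62.0000 mod 24 = 14.0000; 33.0000 mod 24 = 9.0000; 31.0000 mod 24 = 7.0000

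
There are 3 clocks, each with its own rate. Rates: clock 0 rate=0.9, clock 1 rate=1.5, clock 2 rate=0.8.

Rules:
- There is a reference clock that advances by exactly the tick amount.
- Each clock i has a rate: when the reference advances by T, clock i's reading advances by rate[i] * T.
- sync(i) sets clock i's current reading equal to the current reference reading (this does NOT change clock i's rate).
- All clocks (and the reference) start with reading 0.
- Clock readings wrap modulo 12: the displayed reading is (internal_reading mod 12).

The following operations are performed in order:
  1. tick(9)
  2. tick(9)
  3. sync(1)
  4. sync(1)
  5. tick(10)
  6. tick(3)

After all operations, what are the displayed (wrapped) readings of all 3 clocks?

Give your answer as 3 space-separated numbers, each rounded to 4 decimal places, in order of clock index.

After op 1 tick(9): ref=9.0000 raw=[8.1000 13.5000 7.2000]
After op 2 tick(9): ref=18.0000 raw=[16.2000 27.0000 14.4000]
After op 3 sync(1): ref=18.0000 raw=[16.2000 18.0000 14.4000]
After op 4 sync(1): ref=18.0000 raw=[16.2000 18.0000 14.4000]
After op 5 tick(10): ref=28.0000 raw=[25.2000 33.0000 22.4000]
After op 6 tick(3): ref=31.0000 raw=[27.9000 37.5000 24.8000]
Wrap final raw readings (mod 12): 27.9000 mod 12 = 3.9000; 37.5000 mod 12 = 1.5000; 24.8000 mod 12 = 0.8000

Answer: 3.9000 1.5000 0.8000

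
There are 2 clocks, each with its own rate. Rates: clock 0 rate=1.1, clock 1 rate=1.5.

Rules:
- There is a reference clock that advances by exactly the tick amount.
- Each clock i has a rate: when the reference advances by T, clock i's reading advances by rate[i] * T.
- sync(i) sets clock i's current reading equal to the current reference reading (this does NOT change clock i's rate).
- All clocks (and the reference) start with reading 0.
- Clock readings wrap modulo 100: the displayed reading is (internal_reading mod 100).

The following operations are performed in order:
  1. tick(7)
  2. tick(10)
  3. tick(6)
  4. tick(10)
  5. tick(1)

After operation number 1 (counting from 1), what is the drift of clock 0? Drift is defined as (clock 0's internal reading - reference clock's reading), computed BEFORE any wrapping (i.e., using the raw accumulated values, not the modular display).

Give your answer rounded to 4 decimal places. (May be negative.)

Answer: 0.7000

Derivation:
After op 1 tick(7): ref=7.0000 raw=[7.7000 10.5000]
Drift of clock 0 after op 1: 7.7000 - 7.0000 = 0.7000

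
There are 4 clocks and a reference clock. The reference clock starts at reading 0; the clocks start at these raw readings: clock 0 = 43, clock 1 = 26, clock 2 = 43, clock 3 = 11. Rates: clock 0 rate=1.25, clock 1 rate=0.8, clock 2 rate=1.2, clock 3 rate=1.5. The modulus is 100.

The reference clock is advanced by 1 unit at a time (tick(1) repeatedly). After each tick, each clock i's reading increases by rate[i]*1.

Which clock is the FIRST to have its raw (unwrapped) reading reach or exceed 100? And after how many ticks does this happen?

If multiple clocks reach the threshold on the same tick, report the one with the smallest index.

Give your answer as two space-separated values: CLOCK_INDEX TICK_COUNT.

Answer: 0 46

Derivation:
clock 0: start=43, rate=1.25, needs 100-43 = 57; ticks = ceil(57/1.25) = ceil(45.6000) = 46; reading at tick 46 = 43 + 1.25*46 = 100.5000
clock 1: start=26, rate=0.8, needs 100-26 = 74; ticks = ceil(74/0.8) = ceil(92.5000) = 93; reading at tick 93 = 26 + 0.8*93 = 100.4000
clock 2: start=43, rate=1.2, needs 100-43 = 57; ticks = ceil(57/1.2) = ceil(47.5000) = 48; reading at tick 48 = 43 + 1.2*48 = 100.6000
clock 3: start=11, rate=1.5, needs 100-11 = 89; ticks = ceil(89/1.5) = ceil(59.3333) = 60; reading at tick 60 = 11 + 1.5*60 = 101.0000
Minimum tick count = 46; winners = [0]; smallest index = 0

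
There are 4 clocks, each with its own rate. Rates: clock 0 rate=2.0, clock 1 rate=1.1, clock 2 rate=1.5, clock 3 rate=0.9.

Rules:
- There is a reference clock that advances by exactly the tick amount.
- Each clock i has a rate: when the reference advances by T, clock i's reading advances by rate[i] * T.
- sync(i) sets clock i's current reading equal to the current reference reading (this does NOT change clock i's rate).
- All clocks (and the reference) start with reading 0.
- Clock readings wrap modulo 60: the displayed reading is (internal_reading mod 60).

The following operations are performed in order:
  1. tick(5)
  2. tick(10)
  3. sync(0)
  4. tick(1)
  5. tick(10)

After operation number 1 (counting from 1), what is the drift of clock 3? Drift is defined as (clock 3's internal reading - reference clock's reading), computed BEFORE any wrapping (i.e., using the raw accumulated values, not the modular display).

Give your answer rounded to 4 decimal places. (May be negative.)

Answer: -0.5000

Derivation:
After op 1 tick(5): ref=5.0000 raw=[10.0000 5.5000 7.5000 4.5000]
Drift of clock 3 after op 1: 4.5000 - 5.0000 = -0.5000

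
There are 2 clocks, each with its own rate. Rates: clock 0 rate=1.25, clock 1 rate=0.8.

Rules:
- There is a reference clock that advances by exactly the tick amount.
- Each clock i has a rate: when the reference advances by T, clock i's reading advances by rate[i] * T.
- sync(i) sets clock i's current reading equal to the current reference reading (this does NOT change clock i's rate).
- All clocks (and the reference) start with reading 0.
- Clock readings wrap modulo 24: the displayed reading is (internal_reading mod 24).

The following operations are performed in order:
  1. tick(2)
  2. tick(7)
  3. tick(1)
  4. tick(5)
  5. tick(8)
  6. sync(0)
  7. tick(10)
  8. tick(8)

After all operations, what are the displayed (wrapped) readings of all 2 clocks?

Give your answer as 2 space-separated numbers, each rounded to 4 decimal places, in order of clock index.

Answer: 21.5000 8.8000

Derivation:
After op 1 tick(2): ref=2.0000 raw=[2.5000 1.6000]
After op 2 tick(7): ref=9.0000 raw=[11.2500 7.2000]
After op 3 tick(1): ref=10.0000 raw=[12.5000 8.0000]
After op 4 tick(5): ref=15.0000 raw=[18.7500 12.0000]
After op 5 tick(8): ref=23.0000 raw=[28.7500 18.4000]
After op 6 sync(0): ref=23.0000 raw=[23.0000 18.4000]
After op 7 tick(10): ref=33.0000 raw=[35.5000 26.4000]
After op 8 tick(8): ref=41.0000 raw=[45.5000 32.8000]
Wrap final raw readings (mod 24): 45.5000 mod 24 = 21.5000; 32.8000 mod 24 = 8.8000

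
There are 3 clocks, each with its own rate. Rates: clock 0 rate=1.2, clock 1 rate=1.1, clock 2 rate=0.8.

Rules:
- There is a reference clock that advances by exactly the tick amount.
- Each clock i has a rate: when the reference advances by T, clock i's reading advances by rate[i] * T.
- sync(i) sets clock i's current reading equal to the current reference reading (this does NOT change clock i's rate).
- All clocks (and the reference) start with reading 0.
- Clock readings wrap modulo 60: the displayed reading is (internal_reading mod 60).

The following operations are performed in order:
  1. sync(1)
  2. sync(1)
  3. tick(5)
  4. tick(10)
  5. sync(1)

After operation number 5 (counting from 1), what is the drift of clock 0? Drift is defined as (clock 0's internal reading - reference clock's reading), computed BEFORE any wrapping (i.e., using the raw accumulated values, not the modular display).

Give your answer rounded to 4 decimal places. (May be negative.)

After op 1 sync(1): ref=0.0000 raw=[0.0000 0.0000 0.0000]
After op 2 sync(1): ref=0.0000 raw=[0.0000 0.0000 0.0000]
After op 3 tick(5): ref=5.0000 raw=[6.0000 5.5000 4.0000]
After op 4 tick(10): ref=15.0000 raw=[18.0000 16.5000 12.0000]
After op 5 sync(1): ref=15.0000 raw=[18.0000 15.0000 12.0000]
Drift of clock 0 after op 5: 18.0000 - 15.0000 = 3.0000

Answer: 3.0000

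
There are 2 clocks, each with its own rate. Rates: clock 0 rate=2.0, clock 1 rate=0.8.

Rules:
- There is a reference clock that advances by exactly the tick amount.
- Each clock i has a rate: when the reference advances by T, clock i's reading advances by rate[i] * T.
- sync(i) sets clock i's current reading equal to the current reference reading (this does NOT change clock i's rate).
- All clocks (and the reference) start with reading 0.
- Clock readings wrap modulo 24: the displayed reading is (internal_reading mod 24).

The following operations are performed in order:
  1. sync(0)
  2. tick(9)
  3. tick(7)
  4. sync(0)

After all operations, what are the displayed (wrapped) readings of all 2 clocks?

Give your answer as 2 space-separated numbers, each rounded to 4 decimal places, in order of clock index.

After op 1 sync(0): ref=0.0000 raw=[0.0000 0.0000]
After op 2 tick(9): ref=9.0000 raw=[18.0000 7.2000]
After op 3 tick(7): ref=16.0000 raw=[32.0000 12.8000]
After op 4 sync(0): ref=16.0000 raw=[16.0000 12.8000]
Wrap final raw readings (mod 24): 16.0000 mod 24 = 16.0000; 12.8000 mod 24 = 12.8000

Answer: 16.0000 12.8000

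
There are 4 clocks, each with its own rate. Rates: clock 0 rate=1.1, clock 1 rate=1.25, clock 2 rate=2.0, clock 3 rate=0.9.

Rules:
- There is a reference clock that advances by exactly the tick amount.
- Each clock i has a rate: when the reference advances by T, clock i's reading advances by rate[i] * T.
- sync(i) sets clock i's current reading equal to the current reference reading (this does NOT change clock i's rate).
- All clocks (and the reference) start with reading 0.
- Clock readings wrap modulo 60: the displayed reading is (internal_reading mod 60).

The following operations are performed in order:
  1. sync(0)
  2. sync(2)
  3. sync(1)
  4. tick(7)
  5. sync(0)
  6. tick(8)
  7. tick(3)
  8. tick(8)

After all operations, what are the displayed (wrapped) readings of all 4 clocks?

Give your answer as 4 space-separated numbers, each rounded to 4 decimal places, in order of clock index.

Answer: 27.9000 32.5000 52.0000 23.4000

Derivation:
After op 1 sync(0): ref=0.0000 raw=[0.0000 0.0000 0.0000 0.0000]
After op 2 sync(2): ref=0.0000 raw=[0.0000 0.0000 0.0000 0.0000]
After op 3 sync(1): ref=0.0000 raw=[0.0000 0.0000 0.0000 0.0000]
After op 4 tick(7): ref=7.0000 raw=[7.7000 8.7500 14.0000 6.3000]
After op 5 sync(0): ref=7.0000 raw=[7.0000 8.7500 14.0000 6.3000]
After op 6 tick(8): ref=15.0000 raw=[15.8000 18.7500 30.0000 13.5000]
After op 7 tick(3): ref=18.0000 raw=[19.1000 22.5000 36.0000 16.2000]
After op 8 tick(8): ref=26.0000 raw=[27.9000 32.5000 52.0000 23.4000]
Wrap final raw readings (mod 60): 27.9000 mod 60 = 27.9000; 32.5000 mod 60 = 32.5000; 52.0000 mod 60 = 52.0000; 23.4000 mod 60 = 23.4000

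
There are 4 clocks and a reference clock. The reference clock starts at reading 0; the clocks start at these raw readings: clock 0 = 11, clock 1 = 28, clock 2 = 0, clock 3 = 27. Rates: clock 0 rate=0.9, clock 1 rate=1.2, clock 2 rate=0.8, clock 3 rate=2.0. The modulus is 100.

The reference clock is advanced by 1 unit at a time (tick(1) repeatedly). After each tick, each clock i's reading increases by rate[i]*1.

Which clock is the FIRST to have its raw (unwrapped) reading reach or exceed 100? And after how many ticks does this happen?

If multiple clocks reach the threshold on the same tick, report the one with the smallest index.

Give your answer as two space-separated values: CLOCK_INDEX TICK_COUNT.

clock 0: start=11, rate=0.9, needs 100-11 = 89; ticks = ceil(89/0.9) = ceil(98.8889) = 99; reading at tick 99 = 11 + 0.9*99 = 100.1000
clock 1: start=28, rate=1.2, needs 100-28 = 72; ticks = ceil(72/1.2) = ceil(60.0000) = 60; reading at tick 60 = 28 + 1.2*60 = 100.0000
clock 2: start=0, rate=0.8, needs 100-0 = 100; ticks = ceil(100/0.8) = ceil(125.0000) = 125; reading at tick 125 = 0 + 0.8*125 = 100.0000
clock 3: start=27, rate=2.0, needs 100-27 = 73; ticks = ceil(73/2.0) = ceil(36.5000) = 37; reading at tick 37 = 27 + 2.0*37 = 101.0000
Minimum tick count = 37; winners = [3]; smallest index = 3

Answer: 3 37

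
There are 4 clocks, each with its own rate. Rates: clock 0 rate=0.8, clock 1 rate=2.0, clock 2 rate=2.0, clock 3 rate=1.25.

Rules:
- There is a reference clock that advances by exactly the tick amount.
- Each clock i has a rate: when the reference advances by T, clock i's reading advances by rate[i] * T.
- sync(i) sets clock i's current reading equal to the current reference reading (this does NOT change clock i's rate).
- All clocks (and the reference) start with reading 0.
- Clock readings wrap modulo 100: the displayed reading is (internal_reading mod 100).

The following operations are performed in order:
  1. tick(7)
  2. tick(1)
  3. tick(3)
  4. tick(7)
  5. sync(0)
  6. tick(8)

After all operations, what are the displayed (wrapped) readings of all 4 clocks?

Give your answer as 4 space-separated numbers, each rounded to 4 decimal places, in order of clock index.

Answer: 24.4000 52.0000 52.0000 32.5000

Derivation:
After op 1 tick(7): ref=7.0000 raw=[5.6000 14.0000 14.0000 8.7500]
After op 2 tick(1): ref=8.0000 raw=[6.4000 16.0000 16.0000 10.0000]
After op 3 tick(3): ref=11.0000 raw=[8.8000 22.0000 22.0000 13.7500]
After op 4 tick(7): ref=18.0000 raw=[14.4000 36.0000 36.0000 22.5000]
After op 5 sync(0): ref=18.0000 raw=[18.0000 36.0000 36.0000 22.5000]
After op 6 tick(8): ref=26.0000 raw=[24.4000 52.0000 52.0000 32.5000]
Wrap final raw readings (mod 100): 24.4000 mod 100 = 24.4000; 52.0000 mod 100 = 52.0000; 52.0000 mod 100 = 52.0000; 32.5000 mod 100 = 32.5000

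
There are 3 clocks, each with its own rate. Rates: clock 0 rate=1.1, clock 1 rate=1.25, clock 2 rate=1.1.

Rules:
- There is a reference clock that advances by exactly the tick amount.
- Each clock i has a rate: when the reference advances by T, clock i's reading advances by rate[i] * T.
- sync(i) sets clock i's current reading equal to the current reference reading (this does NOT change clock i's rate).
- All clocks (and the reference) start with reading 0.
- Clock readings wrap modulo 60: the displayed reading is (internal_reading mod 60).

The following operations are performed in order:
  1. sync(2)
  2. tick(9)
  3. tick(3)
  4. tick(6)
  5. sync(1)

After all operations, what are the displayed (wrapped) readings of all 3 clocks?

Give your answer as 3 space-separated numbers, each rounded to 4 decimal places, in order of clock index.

After op 1 sync(2): ref=0.0000 raw=[0.0000 0.0000 0.0000]
After op 2 tick(9): ref=9.0000 raw=[9.9000 11.2500 9.9000]
After op 3 tick(3): ref=12.0000 raw=[13.2000 15.0000 13.2000]
After op 4 tick(6): ref=18.0000 raw=[19.8000 22.5000 19.8000]
After op 5 sync(1): ref=18.0000 raw=[19.8000 18.0000 19.8000]
Wrap final raw readings (mod 60): 19.8000 mod 60 = 19.8000; 18.0000 mod 60 = 18.0000; 19.8000 mod 60 = 19.8000

Answer: 19.8000 18.0000 19.8000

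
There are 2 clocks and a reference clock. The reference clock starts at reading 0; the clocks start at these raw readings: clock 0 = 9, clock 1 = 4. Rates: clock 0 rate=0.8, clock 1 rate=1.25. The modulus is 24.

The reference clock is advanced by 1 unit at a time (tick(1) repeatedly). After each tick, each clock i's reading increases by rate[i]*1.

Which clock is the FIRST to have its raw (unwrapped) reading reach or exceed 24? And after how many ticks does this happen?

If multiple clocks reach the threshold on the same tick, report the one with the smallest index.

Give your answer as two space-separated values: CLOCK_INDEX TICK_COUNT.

clock 0: start=9, rate=0.8, needs 24-9 = 15; ticks = ceil(15/0.8) = ceil(18.7500) = 19; reading at tick 19 = 9 + 0.8*19 = 24.2000
clock 1: start=4, rate=1.25, needs 24-4 = 20; ticks = ceil(20/1.25) = ceil(16.0000) = 16; reading at tick 16 = 4 + 1.25*16 = 24.0000
Minimum tick count = 16; winners = [1]; smallest index = 1

Answer: 1 16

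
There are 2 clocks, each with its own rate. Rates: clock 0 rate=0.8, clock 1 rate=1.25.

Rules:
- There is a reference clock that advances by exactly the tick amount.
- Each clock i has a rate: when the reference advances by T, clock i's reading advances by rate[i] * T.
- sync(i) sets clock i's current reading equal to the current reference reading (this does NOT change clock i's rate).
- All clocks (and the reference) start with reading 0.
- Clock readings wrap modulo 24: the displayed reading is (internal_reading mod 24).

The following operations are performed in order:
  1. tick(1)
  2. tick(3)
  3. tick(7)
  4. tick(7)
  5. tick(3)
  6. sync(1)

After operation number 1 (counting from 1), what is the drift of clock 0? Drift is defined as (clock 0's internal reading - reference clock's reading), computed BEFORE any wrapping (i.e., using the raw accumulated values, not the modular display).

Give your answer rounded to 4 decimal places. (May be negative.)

Answer: -0.2000

Derivation:
After op 1 tick(1): ref=1.0000 raw=[0.8000 1.2500]
Drift of clock 0 after op 1: 0.8000 - 1.0000 = -0.2000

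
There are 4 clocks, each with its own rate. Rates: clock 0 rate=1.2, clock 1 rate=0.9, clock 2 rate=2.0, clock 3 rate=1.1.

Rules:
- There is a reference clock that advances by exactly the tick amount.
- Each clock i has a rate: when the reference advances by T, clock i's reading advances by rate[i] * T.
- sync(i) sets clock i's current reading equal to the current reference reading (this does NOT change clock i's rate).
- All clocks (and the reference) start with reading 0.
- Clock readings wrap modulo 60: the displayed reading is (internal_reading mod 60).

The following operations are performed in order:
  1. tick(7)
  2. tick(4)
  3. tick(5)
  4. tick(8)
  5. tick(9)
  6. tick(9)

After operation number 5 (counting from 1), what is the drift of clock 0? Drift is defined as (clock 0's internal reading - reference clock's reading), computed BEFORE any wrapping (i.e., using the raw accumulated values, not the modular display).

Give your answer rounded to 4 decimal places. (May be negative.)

After op 1 tick(7): ref=7.0000 raw=[8.4000 6.3000 14.0000 7.7000]
After op 2 tick(4): ref=11.0000 raw=[13.2000 9.9000 22.0000 12.1000]
After op 3 tick(5): ref=16.0000 raw=[19.2000 14.4000 32.0000 17.6000]
After op 4 tick(8): ref=24.0000 raw=[28.8000 21.6000 48.0000 26.4000]
After op 5 tick(9): ref=33.0000 raw=[39.6000 29.7000 66.0000 36.3000]
Drift of clock 0 after op 5: 39.6000 - 33.0000 = 6.6000

Answer: 6.6000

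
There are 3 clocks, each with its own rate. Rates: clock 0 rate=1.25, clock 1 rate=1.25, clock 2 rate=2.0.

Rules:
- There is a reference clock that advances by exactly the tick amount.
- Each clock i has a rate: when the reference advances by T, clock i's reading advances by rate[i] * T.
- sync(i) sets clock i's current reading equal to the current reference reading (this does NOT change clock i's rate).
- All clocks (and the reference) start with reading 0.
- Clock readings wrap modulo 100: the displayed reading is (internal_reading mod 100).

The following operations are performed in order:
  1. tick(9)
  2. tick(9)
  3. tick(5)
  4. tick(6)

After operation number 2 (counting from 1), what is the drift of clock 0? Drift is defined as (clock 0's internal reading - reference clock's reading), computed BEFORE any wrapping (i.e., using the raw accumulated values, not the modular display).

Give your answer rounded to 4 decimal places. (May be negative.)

After op 1 tick(9): ref=9.0000 raw=[11.2500 11.2500 18.0000]
After op 2 tick(9): ref=18.0000 raw=[22.5000 22.5000 36.0000]
Drift of clock 0 after op 2: 22.5000 - 18.0000 = 4.5000

Answer: 4.5000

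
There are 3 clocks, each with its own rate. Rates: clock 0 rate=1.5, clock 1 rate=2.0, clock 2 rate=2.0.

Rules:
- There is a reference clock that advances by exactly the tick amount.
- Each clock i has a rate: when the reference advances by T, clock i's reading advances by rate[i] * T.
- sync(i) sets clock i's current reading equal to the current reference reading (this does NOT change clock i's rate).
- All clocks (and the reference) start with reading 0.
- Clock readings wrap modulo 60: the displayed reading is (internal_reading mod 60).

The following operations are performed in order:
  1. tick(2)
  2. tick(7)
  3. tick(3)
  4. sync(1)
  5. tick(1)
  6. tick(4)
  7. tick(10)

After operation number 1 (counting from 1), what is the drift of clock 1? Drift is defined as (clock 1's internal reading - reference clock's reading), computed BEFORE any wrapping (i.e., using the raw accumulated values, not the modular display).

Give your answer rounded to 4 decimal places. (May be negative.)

Answer: 2.0000

Derivation:
After op 1 tick(2): ref=2.0000 raw=[3.0000 4.0000 4.0000]
Drift of clock 1 after op 1: 4.0000 - 2.0000 = 2.0000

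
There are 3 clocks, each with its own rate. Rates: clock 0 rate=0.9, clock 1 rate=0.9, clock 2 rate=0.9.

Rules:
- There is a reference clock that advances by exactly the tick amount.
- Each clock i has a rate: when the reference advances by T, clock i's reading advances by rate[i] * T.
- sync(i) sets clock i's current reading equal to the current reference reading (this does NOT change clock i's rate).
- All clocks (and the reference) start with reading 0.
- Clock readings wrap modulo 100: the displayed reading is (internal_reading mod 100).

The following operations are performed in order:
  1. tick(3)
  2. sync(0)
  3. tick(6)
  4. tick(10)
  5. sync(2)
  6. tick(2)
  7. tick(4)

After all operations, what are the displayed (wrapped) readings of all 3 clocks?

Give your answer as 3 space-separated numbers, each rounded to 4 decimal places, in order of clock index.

After op 1 tick(3): ref=3.0000 raw=[2.7000 2.7000 2.7000]
After op 2 sync(0): ref=3.0000 raw=[3.0000 2.7000 2.7000]
After op 3 tick(6): ref=9.0000 raw=[8.4000 8.1000 8.1000]
After op 4 tick(10): ref=19.0000 raw=[17.4000 17.1000 17.1000]
After op 5 sync(2): ref=19.0000 raw=[17.4000 17.1000 19.0000]
After op 6 tick(2): ref=21.0000 raw=[19.2000 18.9000 20.8000]
After op 7 tick(4): ref=25.0000 raw=[22.8000 22.5000 24.4000]
Wrap final raw readings (mod 100): 22.8000 mod 100 = 22.8000; 22.5000 mod 100 = 22.5000; 24.4000 mod 100 = 24.4000

Answer: 22.8000 22.5000 24.4000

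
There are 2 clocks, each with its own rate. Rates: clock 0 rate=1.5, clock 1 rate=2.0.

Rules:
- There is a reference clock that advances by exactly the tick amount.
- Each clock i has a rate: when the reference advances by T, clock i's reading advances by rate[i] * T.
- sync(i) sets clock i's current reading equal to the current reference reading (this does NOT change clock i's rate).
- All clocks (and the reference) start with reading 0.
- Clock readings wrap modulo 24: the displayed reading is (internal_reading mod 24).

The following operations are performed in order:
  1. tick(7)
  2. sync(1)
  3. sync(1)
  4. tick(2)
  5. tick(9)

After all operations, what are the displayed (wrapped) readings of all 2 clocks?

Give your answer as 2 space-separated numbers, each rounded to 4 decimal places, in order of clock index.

After op 1 tick(7): ref=7.0000 raw=[10.5000 14.0000]
After op 2 sync(1): ref=7.0000 raw=[10.5000 7.0000]
After op 3 sync(1): ref=7.0000 raw=[10.5000 7.0000]
After op 4 tick(2): ref=9.0000 raw=[13.5000 11.0000]
After op 5 tick(9): ref=18.0000 raw=[27.0000 29.0000]
Wrap final raw readings (mod 24): 27.0000 mod 24 = 3.0000; 29.0000 mod 24 = 5.0000

Answer: 3.0000 5.0000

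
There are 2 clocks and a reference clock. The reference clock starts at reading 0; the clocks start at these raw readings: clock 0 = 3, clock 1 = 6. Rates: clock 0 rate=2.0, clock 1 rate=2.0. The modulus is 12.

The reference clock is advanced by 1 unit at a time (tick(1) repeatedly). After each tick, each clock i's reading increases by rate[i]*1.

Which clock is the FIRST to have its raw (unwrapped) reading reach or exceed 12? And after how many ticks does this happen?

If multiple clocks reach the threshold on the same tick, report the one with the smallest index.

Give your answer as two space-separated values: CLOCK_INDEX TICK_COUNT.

clock 0: start=3, rate=2.0, needs 12-3 = 9; ticks = ceil(9/2.0) = ceil(4.5000) = 5; reading at tick 5 = 3 + 2.0*5 = 13.0000
clock 1: start=6, rate=2.0, needs 12-6 = 6; ticks = ceil(6/2.0) = ceil(3.0000) = 3; reading at tick 3 = 6 + 2.0*3 = 12.0000
Minimum tick count = 3; winners = [1]; smallest index = 1

Answer: 1 3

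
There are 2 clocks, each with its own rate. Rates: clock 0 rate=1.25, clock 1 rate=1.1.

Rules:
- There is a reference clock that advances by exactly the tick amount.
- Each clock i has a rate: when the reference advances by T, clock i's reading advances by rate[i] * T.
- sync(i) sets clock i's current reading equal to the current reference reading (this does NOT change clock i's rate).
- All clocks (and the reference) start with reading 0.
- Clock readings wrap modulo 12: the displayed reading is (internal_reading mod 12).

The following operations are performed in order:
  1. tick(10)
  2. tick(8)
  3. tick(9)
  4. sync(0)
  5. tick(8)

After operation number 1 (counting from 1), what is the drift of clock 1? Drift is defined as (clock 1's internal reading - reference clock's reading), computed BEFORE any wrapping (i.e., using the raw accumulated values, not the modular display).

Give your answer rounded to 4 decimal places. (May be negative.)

After op 1 tick(10): ref=10.0000 raw=[12.5000 11.0000]
Drift of clock 1 after op 1: 11.0000 - 10.0000 = 1.0000

Answer: 1.0000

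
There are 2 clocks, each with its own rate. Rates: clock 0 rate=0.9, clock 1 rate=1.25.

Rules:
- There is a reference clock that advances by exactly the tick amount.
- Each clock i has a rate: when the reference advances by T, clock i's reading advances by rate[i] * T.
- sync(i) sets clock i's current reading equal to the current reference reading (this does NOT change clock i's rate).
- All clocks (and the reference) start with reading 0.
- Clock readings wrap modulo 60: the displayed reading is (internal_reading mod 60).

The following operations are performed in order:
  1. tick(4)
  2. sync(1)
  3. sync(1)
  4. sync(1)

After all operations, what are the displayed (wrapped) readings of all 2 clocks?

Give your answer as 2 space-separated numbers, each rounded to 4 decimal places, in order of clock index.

After op 1 tick(4): ref=4.0000 raw=[3.6000 5.0000]
After op 2 sync(1): ref=4.0000 raw=[3.6000 4.0000]
After op 3 sync(1): ref=4.0000 raw=[3.6000 4.0000]
After op 4 sync(1): ref=4.0000 raw=[3.6000 4.0000]
Wrap final raw readings (mod 60): 3.6000 mod 60 = 3.6000; 4.0000 mod 60 = 4.0000

Answer: 3.6000 4.0000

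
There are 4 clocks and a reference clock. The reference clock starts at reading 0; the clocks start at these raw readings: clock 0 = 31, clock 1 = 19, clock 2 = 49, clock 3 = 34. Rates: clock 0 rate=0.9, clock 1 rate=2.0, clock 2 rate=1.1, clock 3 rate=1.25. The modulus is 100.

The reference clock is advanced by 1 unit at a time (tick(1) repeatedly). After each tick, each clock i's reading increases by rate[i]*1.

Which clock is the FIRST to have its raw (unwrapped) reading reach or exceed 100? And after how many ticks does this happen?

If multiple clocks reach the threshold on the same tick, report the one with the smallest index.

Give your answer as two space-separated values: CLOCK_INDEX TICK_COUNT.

clock 0: start=31, rate=0.9, needs 100-31 = 69; ticks = ceil(69/0.9) = ceil(76.6667) = 77; reading at tick 77 = 31 + 0.9*77 = 100.3000
clock 1: start=19, rate=2.0, needs 100-19 = 81; ticks = ceil(81/2.0) = ceil(40.5000) = 41; reading at tick 41 = 19 + 2.0*41 = 101.0000
clock 2: start=49, rate=1.1, needs 100-49 = 51; ticks = ceil(51/1.1) = ceil(46.3636) = 47; reading at tick 47 = 49 + 1.1*47 = 100.7000
clock 3: start=34, rate=1.25, needs 100-34 = 66; ticks = ceil(66/1.25) = ceil(52.8000) = 53; reading at tick 53 = 34 + 1.25*53 = 100.2500
Minimum tick count = 41; winners = [1]; smallest index = 1

Answer: 1 41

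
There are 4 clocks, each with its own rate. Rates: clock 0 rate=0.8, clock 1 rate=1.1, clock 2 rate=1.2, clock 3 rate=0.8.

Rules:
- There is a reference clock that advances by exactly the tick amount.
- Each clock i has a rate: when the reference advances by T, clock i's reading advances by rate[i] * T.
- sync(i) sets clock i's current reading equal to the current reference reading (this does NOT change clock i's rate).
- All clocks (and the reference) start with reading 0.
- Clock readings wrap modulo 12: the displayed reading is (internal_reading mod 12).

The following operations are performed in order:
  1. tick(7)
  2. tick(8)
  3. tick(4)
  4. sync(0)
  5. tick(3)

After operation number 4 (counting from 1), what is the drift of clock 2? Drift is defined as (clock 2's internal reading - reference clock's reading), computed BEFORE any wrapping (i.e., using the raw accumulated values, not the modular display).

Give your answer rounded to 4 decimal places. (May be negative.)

After op 1 tick(7): ref=7.0000 raw=[5.6000 7.7000 8.4000 5.6000]
After op 2 tick(8): ref=15.0000 raw=[12.0000 16.5000 18.0000 12.0000]
After op 3 tick(4): ref=19.0000 raw=[15.2000 20.9000 22.8000 15.2000]
After op 4 sync(0): ref=19.0000 raw=[19.0000 20.9000 22.8000 15.2000]
Drift of clock 2 after op 4: 22.8000 - 19.0000 = 3.8000

Answer: 3.8000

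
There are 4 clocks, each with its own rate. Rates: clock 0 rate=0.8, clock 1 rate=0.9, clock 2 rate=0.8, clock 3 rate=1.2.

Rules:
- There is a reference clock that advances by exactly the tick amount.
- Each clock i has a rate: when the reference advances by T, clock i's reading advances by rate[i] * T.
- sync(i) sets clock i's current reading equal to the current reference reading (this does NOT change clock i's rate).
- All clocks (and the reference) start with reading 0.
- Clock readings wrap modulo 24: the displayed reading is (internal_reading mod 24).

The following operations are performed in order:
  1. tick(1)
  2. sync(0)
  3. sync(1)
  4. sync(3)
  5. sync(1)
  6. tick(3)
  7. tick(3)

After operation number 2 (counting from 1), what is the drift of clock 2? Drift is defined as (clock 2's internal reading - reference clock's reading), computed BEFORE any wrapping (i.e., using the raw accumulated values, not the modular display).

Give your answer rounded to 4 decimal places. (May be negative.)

After op 1 tick(1): ref=1.0000 raw=[0.8000 0.9000 0.8000 1.2000]
After op 2 sync(0): ref=1.0000 raw=[1.0000 0.9000 0.8000 1.2000]
Drift of clock 2 after op 2: 0.8000 - 1.0000 = -0.2000

Answer: -0.2000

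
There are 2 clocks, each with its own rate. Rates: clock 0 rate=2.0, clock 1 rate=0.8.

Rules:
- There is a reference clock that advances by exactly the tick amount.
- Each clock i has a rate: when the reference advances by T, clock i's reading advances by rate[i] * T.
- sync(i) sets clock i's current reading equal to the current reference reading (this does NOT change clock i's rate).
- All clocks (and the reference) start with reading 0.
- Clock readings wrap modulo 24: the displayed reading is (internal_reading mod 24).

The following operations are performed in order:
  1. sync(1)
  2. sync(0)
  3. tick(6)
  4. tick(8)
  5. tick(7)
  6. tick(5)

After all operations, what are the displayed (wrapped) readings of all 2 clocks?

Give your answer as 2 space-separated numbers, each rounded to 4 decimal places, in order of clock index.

After op 1 sync(1): ref=0.0000 raw=[0.0000 0.0000]
After op 2 sync(0): ref=0.0000 raw=[0.0000 0.0000]
After op 3 tick(6): ref=6.0000 raw=[12.0000 4.8000]
After op 4 tick(8): ref=14.0000 raw=[28.0000 11.2000]
After op 5 tick(7): ref=21.0000 raw=[42.0000 16.8000]
After op 6 tick(5): ref=26.0000 raw=[52.0000 20.8000]
Wrap final raw readings (mod 24): 52.0000 mod 24 = 4.0000; 20.8000 mod 24 = 20.8000

Answer: 4.0000 20.8000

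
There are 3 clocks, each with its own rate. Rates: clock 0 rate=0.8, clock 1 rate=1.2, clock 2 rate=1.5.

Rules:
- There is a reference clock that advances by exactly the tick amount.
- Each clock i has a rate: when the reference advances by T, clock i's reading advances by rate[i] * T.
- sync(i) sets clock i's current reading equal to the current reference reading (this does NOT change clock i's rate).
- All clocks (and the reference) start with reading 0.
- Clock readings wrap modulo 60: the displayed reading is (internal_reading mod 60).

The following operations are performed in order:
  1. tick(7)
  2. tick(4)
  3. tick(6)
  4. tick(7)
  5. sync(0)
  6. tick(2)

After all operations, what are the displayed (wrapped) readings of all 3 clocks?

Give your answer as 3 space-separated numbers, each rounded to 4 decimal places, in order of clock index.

Answer: 25.6000 31.2000 39.0000

Derivation:
After op 1 tick(7): ref=7.0000 raw=[5.6000 8.4000 10.5000]
After op 2 tick(4): ref=11.0000 raw=[8.8000 13.2000 16.5000]
After op 3 tick(6): ref=17.0000 raw=[13.6000 20.4000 25.5000]
After op 4 tick(7): ref=24.0000 raw=[19.2000 28.8000 36.0000]
After op 5 sync(0): ref=24.0000 raw=[24.0000 28.8000 36.0000]
After op 6 tick(2): ref=26.0000 raw=[25.6000 31.2000 39.0000]
Wrap final raw readings (mod 60): 25.6000 mod 60 = 25.6000; 31.2000 mod 60 = 31.2000; 39.0000 mod 60 = 39.0000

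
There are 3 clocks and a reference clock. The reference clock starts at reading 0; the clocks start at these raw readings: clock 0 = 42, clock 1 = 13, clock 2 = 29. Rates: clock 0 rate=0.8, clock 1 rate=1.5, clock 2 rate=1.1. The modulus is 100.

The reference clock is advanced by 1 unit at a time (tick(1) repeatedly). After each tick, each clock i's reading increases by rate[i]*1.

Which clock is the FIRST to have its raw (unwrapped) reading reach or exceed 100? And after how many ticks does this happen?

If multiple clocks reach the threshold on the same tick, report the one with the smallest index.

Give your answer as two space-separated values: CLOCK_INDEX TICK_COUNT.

clock 0: start=42, rate=0.8, needs 100-42 = 58; ticks = ceil(58/0.8) = ceil(72.5000) = 73; reading at tick 73 = 42 + 0.8*73 = 100.4000
clock 1: start=13, rate=1.5, needs 100-13 = 87; ticks = ceil(87/1.5) = ceil(58.0000) = 58; reading at tick 58 = 13 + 1.5*58 = 100.0000
clock 2: start=29, rate=1.1, needs 100-29 = 71; ticks = ceil(71/1.1) = ceil(64.5455) = 65; reading at tick 65 = 29 + 1.1*65 = 100.5000
Minimum tick count = 58; winners = [1]; smallest index = 1

Answer: 1 58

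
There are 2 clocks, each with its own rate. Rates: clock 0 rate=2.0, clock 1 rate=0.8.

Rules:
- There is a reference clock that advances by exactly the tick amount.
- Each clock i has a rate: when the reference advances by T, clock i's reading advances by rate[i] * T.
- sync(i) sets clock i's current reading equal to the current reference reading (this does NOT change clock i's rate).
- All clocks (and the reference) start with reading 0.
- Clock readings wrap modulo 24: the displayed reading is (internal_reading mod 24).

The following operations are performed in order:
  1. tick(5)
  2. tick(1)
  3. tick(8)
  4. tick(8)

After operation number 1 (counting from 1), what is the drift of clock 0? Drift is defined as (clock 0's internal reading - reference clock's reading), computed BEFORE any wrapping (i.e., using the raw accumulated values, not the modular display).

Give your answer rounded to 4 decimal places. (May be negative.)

Answer: 5.0000

Derivation:
After op 1 tick(5): ref=5.0000 raw=[10.0000 4.0000]
Drift of clock 0 after op 1: 10.0000 - 5.0000 = 5.0000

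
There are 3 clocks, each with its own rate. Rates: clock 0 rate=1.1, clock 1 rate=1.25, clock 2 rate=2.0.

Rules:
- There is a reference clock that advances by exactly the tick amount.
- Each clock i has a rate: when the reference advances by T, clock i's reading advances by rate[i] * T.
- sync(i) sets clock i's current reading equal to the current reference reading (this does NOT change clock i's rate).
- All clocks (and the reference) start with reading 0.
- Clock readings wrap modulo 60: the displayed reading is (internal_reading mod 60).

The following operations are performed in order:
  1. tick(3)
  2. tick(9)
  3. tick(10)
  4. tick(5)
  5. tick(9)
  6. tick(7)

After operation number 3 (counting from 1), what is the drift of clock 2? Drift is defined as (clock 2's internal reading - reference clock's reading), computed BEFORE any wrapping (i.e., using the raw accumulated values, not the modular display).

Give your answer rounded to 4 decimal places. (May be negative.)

Answer: 22.0000

Derivation:
After op 1 tick(3): ref=3.0000 raw=[3.3000 3.7500 6.0000]
After op 2 tick(9): ref=12.0000 raw=[13.2000 15.0000 24.0000]
After op 3 tick(10): ref=22.0000 raw=[24.2000 27.5000 44.0000]
Drift of clock 2 after op 3: 44.0000 - 22.0000 = 22.0000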